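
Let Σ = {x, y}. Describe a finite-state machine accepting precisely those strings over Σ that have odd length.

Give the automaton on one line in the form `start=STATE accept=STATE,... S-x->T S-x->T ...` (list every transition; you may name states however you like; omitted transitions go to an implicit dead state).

start=A accept=B A-x->B A-y->B B-x->A B-y->A

Count input length modulo 2: every symbol advances one step around the cycle A → B → A. Accept at B.
With 2 states:
       x  y 
>  A   B  B 
 * B   A  A 
(> = start, * = accepting)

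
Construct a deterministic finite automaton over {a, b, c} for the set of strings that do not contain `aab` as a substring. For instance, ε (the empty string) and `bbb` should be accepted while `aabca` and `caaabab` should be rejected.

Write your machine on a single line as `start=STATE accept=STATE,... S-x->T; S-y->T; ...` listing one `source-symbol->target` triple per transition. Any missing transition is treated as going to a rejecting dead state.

Track partial matches of the forbidden pattern `aab`. State q3 is a dead state reached once `aab` has occurred; every other state accepts. q0 means no part of `aab` is currently matched.
4 states suffice.
        a   b   c  
>* q0   q1  q0  q0 
 * q1   q2  q0  q0 
 * q2   q2  q3  q0 
   q3   q3  q3  q3 
(> = start, * = accepting)

start=q0; accept=q0,q1,q2; q0-a->q1; q0-b->q0; q0-c->q0; q1-a->q2; q1-b->q0; q1-c->q0; q2-a->q2; q2-b->q3; q2-c->q0; q3-a->q3; q3-b->q3; q3-c->q3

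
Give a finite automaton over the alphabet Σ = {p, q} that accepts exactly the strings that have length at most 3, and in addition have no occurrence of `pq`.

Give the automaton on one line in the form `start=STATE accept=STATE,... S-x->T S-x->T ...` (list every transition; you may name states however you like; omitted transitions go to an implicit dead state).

start=A accept=A,B,C,D,F,G,I A-p->B A-q->C B-p->D B-q->E C-p->D C-q->F D-p->G D-q->H E-p->H E-q->H F-p->G F-q->I G-p->J G-q->K H-p->K H-q->K I-p->J I-q->L J-p->J J-q->K K-p->K K-q->K L-p->J L-q->L

Build one automaton per condition and run them in lockstep. The first has 5 states tracking the input length, saturating at 4; the second has 3 states tracking partial matches of the forbidden pattern `pq`. A product state is a pair (one from each), accepting exactly when both do.
With 12 states:
       p  q 
>* A   B  C 
 * B   D  E 
 * C   D  F 
 * D   G  H 
   E   H  H 
 * F   G  I 
 * G   J  K 
   H   K  K 
 * I   J  L 
   J   J  K 
   K   K  K 
   L   J  L 
(> = start, * = accepting)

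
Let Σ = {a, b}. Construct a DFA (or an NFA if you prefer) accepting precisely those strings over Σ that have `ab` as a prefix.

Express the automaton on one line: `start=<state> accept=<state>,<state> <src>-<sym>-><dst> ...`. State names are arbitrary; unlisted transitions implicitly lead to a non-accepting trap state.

start=q0 accept=q2 q0-a->q1 q0-b->q3 q1-a->q3 q1-b->q2 q2-a->q2 q2-b->q2 q3-a->q3 q3-b->q3

Walk along `ab` while the input agrees: from q0 take `a` to q1, and so on. Any deviation drops to the rejecting sink q3. Once q2 is reached the prefix is confirmed and every continuation is accepted.
4 states suffice.
        a   b  
>  q0   q1  q3 
   q1   q3  q2 
 * q2   q2  q2 
   q3   q3  q3 
(> = start, * = accepting)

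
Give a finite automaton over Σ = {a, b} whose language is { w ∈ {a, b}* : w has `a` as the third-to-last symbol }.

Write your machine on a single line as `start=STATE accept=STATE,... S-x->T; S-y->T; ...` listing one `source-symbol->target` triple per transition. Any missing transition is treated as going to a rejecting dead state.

start=S0; accept=S7,S8,S9,S10; S0-a->S1; S0-b->S2; S1-a->S3; S1-b->S4; S2-a->S5; S2-b->S6; S3-a->S7; S3-b->S8; S4-a->S9; S4-b->S10; S5-a->S11; S5-b->S12; S6-a->S13; S6-b->S14; S7-a->S7; S7-b->S8; S8-a->S9; S8-b->S10; S9-a->S11; S9-b->S12; S10-a->S13; S10-b->S14; S11-a->S7; S11-b->S8; S12-a->S9; S12-b->S10; S13-a->S11; S13-b->S12; S14-a->S13; S14-b->S14

A DFA must remember the last 3 symbols (since which symbol is third-to-last isn't known until the input ends). Use one state per possible window of the last ≤3 symbols; accept from those whose window starts with `a`.
With 15 states:
          a    b  
>  S0     S1   S2 
   S1     S3   S4 
   S2     S5   S6 
   S3     S7   S8 
   S4     S9  S10 
   S5    S11  S12 
   S6    S13  S14 
 * S7     S7   S8 
 * S8     S9  S10 
 * S9    S11  S12 
 * S10   S13  S14 
   S11    S7   S8 
   S12    S9  S10 
   S13   S11  S12 
   S14   S13  S14 
(> = start, * = accepting)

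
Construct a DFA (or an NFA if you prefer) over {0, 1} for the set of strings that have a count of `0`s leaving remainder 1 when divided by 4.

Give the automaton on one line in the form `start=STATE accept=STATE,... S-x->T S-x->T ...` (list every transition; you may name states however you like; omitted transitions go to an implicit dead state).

Keep the running count of `0`s modulo 4: each `0` advances along the cycle A → B → C → D → A while other symbols loop. Accept at B.
With 4 states:
       0  1 
>  A   B  A 
 * B   C  B 
   C   D  C 
   D   A  D 
(> = start, * = accepting)

start=A accept=B A-0->B A-1->A B-0->C B-1->B C-0->D C-1->C D-0->A D-1->D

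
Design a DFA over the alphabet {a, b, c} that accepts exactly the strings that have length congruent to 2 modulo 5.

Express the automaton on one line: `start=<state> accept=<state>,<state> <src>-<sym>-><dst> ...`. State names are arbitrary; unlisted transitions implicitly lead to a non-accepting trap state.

Only the length mod 5 matters, so use a 5-cycle: from any state, every input symbol moves to the next state, wrapping s4 back to s0. Mark s2 accepting.
5 states suffice.
        a   b   c  
>  s0   s1  s1  s1 
   s1   s2  s2  s2 
 * s2   s3  s3  s3 
   s3   s4  s4  s4 
   s4   s0  s0  s0 
(> = start, * = accepting)

start=s0 accept=s2 s0-a->s1 s0-b->s1 s0-c->s1 s1-a->s2 s1-b->s2 s1-c->s2 s2-a->s3 s2-b->s3 s2-c->s3 s3-a->s4 s3-b->s4 s3-c->s4 s4-a->s0 s4-b->s0 s4-c->s0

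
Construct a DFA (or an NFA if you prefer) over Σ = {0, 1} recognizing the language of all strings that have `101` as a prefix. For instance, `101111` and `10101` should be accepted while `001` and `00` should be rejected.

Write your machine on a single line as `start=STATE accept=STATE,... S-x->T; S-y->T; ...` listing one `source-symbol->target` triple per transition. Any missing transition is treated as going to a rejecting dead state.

Walk along `101` while the input agrees: from A take `1` to B, and so on. Any deviation drops to the rejecting sink E. Once D is reached the prefix is confirmed and every continuation is accepted.
5 states suffice.
       0  1 
>  A   E  B 
   B   C  E 
   C   E  D 
 * D   D  D 
   E   E  E 
(> = start, * = accepting)

start=A; accept=D; A-0->E; A-1->B; B-0->C; B-1->E; C-0->E; C-1->D; D-0->D; D-1->D; E-0->E; E-1->E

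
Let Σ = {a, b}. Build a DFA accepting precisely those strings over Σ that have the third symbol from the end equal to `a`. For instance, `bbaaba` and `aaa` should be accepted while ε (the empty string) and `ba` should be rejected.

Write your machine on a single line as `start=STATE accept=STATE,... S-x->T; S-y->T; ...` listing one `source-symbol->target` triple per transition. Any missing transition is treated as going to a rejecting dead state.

A DFA must remember the last 3 symbols (since which symbol is third-to-last isn't known until the input ends). Use one state per possible window of the last ≤3 symbols; accept from those whose window starts with `a`.
With 15 states:
          a    b  
>  q0     q1   q2 
   q1     q3   q4 
   q2     q5   q6 
   q3     q7   q8 
   q4     q9  q10 
   q5    q11  q12 
   q6    q13  q14 
 * q7     q7   q8 
 * q8     q9  q10 
 * q9    q11  q12 
 * q10   q13  q14 
   q11    q7   q8 
   q12    q9  q10 
   q13   q11  q12 
   q14   q13  q14 
(> = start, * = accepting)

start=q0; accept=q7,q8,q9,q10; q0-a->q1; q0-b->q2; q1-a->q3; q1-b->q4; q2-a->q5; q2-b->q6; q3-a->q7; q3-b->q8; q4-a->q9; q4-b->q10; q5-a->q11; q5-b->q12; q6-a->q13; q6-b->q14; q7-a->q7; q7-b->q8; q8-a->q9; q8-b->q10; q9-a->q11; q9-b->q12; q10-a->q13; q10-b->q14; q11-a->q7; q11-b->q8; q12-a->q9; q12-b->q10; q13-a->q11; q13-b->q12; q14-a->q13; q14-b->q14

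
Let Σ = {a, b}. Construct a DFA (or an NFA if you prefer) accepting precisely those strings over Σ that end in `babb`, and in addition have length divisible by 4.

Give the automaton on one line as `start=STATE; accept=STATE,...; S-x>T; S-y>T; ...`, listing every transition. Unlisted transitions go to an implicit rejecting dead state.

Build one automaton per condition and run them in lockstep. One (5 states) tracks how much of the suffix `babb` has currently been matched; the other (4 states) tracks the input length modulo 4. Each combined state is a pair, one component from each; accept when both components accept. Equivalent product states are then merged.
An 8-state machine:
        a   b  
>  s0   s1  s2 
   s1   s3  s3 
   s2   s4  s3 
   s3   s5  s5 
   s4   s5  s6 
   s5   s0  s0 
   s6   s0  s7 
 * s7   s1  s2 
(> = start, * = accepting)

start=s0; accept=s7; s0-a>s1; s0-b>s2; s1-a>s3; s1-b>s3; s2-a>s4; s2-b>s3; s3-a>s5; s3-b>s5; s4-a>s5; s4-b>s6; s5-a>s0; s5-b>s0; s6-a>s0; s6-b>s7; s7-a>s1; s7-b>s2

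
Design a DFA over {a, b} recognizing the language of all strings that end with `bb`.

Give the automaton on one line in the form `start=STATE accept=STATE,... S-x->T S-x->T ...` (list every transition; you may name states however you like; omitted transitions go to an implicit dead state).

start=s0 accept=s2 s0-a->s0 s0-b->s1 s1-a->s0 s1-b->s2 s2-a->s0 s2-b->s2

Let each state record the length of the longest suffix of the input read so far that is also a prefix of `bb`. s1 means the last symbol is `b`; s2 means the last 2 symbols are `bb`. Accept only at s2, where the string currently ends in `bb`.
A 3-state machine:
        a   b  
>  s0   s0  s1 
   s1   s0  s2 
 * s2   s0  s2 
(> = start, * = accepting)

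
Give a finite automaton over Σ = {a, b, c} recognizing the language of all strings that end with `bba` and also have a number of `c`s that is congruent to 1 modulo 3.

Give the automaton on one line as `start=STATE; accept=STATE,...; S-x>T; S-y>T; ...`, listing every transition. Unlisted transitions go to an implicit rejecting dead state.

start=s0; accept=s5; s0-a>s0; s0-b>s0; s0-c>s1; s1-a>s1; s1-b>s2; s1-c>s3; s2-a>s1; s2-b>s4; s2-c>s3; s3-a>s3; s3-b>s3; s3-c>s0; s4-a>s5; s4-b>s4; s4-c>s3; s5-a>s1; s5-b>s2; s5-c>s3

Handle the two conditions separately and then intersect. The first has 4 states tracking how much of the suffix `bba` has currently been matched; the second has 3 states tracking the count of `c`s modulo 3. A product state is a pair (one from each), accepting exactly when both do. Minimizing collapses redundant product states.
6 states suffice.
        a   b   c  
>  s0   s0  s0  s1 
   s1   s1  s2  s3 
   s2   s1  s4  s3 
   s3   s3  s3  s0 
   s4   s5  s4  s3 
 * s5   s1  s2  s3 
(> = start, * = accepting)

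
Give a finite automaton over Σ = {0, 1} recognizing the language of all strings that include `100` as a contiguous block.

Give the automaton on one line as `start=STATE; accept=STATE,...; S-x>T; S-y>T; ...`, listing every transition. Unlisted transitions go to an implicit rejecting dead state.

start=q0; accept=q3; q0-0>q0; q0-1>q1; q1-0>q2; q1-1>q1; q2-0>q3; q2-1>q1; q3-0>q3; q3-1>q3

States q0..q2 record the length of the longest prefix of `100` that matches the current input suffix. Reaching q3 means `100` has been seen, and we stay there forever. Accept from q3.
        0   1  
>  q0   q0  q1 
   q1   q2  q1 
   q2   q3  q1 
 * q3   q3  q3 
(> = start, * = accepting)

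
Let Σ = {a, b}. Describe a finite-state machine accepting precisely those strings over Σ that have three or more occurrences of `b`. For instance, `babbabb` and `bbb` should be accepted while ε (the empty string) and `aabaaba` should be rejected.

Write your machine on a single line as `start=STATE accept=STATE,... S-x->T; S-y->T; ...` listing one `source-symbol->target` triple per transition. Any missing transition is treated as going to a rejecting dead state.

Only the number of `b`s matters, and only up to 4. Make a chain S0 → S1 → S2 → S3 → S4 advanced by each `b` (with S4 absorbing); every other symbol self-loops. The accepting set is {S3, S4}.
With 5 states:
        a   b  
>  S0   S0  S1 
   S1   S1  S2 
   S2   S2  S3 
 * S3   S3  S4 
 * S4   S4  S4 
(> = start, * = accepting)

start=S0; accept=S3,S4; S0-a->S0; S0-b->S1; S1-a->S1; S1-b->S2; S2-a->S2; S2-b->S3; S3-a->S3; S3-b->S4; S4-a->S4; S4-b->S4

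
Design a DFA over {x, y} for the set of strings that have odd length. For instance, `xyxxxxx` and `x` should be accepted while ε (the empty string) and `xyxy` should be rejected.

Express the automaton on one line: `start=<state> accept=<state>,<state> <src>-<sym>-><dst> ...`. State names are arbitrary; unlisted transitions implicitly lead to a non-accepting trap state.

Count input length modulo 2: every symbol advances one step around the cycle S0 → S1 → S0. Accept at S1.
With 2 states:
        x   y  
>  S0   S1  S1 
 * S1   S0  S0 
(> = start, * = accepting)

start=S0 accept=S1 S0-x->S1 S0-y->S1 S1-x->S0 S1-y->S0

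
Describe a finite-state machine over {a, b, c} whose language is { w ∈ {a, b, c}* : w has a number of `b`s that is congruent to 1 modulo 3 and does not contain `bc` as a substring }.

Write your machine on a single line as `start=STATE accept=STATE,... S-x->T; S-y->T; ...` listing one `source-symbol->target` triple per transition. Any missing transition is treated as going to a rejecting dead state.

start=s0; accept=s1,s2; s0-a->s0; s0-b->s1; s0-c->s0; s1-a->s2; s1-b->s3; s1-c->s4; s2-a->s2; s2-b->s3; s2-c->s2; s3-a->s5; s3-b->s6; s3-c->s7; s4-a->s4; s4-b->s7; s4-c->s4; s5-a->s5; s5-b->s6; s5-c->s5; s6-a->s0; s6-b->s1; s6-c->s8; s7-a->s7; s7-b->s8; s7-c->s7; s8-a->s8; s8-b->s4; s8-c->s8

Handle the two conditions separately and then intersect. One (3 states) tracks the count of `b`s modulo 3; the other (3 states) tracks partial matches of the forbidden pattern `bc`. Each combined state is a pair, one component from each; accept when both components accept.
With 9 states:
        a   b   c  
>  s0   s0  s1  s0 
 * s1   s2  s3  s4 
 * s2   s2  s3  s2 
   s3   s5  s6  s7 
   s4   s4  s7  s4 
   s5   s5  s6  s5 
   s6   s0  s1  s8 
   s7   s7  s8  s7 
   s8   s8  s4  s8 
(> = start, * = accepting)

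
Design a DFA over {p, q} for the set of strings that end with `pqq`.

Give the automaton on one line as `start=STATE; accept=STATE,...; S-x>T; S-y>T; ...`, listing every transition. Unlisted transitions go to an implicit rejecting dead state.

start=S0; accept=S3; S0-p>S1; S0-q>S0; S1-p>S1; S1-q>S2; S2-p>S1; S2-q>S3; S3-p>S1; S3-q>S0

Let each state record the length of the longest suffix of the input read so far that is also a prefix of `pqq`. S1 means the last symbol is `p`; S2 means the last 2 symbols are `pq`; S3 means the last 3 symbols are `pqq`. Accept only at S3, where the string currently ends in `pqq`.
A 4-state machine:
        p   q  
>  S0   S1  S0 
   S1   S1  S2 
   S2   S1  S3 
 * S3   S1  S0 
(> = start, * = accepting)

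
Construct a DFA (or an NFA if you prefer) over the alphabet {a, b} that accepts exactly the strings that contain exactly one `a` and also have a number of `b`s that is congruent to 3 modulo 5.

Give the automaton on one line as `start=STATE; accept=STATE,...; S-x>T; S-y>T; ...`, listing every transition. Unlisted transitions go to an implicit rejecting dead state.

start=S0; accept=S10; S0-a>S1; S0-b>S2; S1-a>S3; S1-b>S4; S2-a>S4; S2-b>S5; S3-a>S3; S3-b>S6; S4-a>S6; S4-b>S7; S5-a>S7; S5-b>S8; S6-a>S6; S6-b>S9; S7-a>S9; S7-b>S10; S8-a>S10; S8-b>S11; S9-a>S9; S9-b>S12; S10-a>S12; S10-b>S13; S11-a>S13; S11-b>S0; S12-a>S12; S12-b>S14; S13-a>S14; S13-b>S1; S14-a>S14; S14-b>S3

Build one automaton per condition and run them in lockstep. The first has 3 states tracking the count of `a`s, saturating at 2; the second has 5 states tracking the count of `b`s modulo 5. A product state is a pair (one from each), accepting exactly when both do.
With 15 states:
          a    b  
>  S0     S1   S2 
   S1     S3   S4 
   S2     S4   S5 
   S3     S3   S6 
   S4     S6   S7 
   S5     S7   S8 
   S6     S6   S9 
   S7     S9  S10 
   S8    S10  S11 
   S9     S9  S12 
 * S10   S12  S13 
   S11   S13   S0 
   S12   S12  S14 
   S13   S14   S1 
   S14   S14   S3 
(> = start, * = accepting)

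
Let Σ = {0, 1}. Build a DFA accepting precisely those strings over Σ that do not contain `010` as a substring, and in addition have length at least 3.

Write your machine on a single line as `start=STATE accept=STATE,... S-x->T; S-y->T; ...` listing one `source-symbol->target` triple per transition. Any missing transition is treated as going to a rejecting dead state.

Run two small machines in parallel and take their product. The first has 4 states tracking partial matches of the forbidden pattern `010`; the second has 5 states tracking the input length, saturating at 4. A product state is a pair (one from each), accepting exactly when both do. Minimizing collapses redundant product states.
        0   1  
>  q0   q1  q2 
   q1   q3  q4 
   q2   q3  q5 
   q3   q6  q7 
   q4   q8  q9 
   q5   q6  q9 
 * q6   q6  q7 
 * q7   q8  q9 
   q8   q8  q8 
 * q9   q6  q9 
(> = start, * = accepting)

start=q0; accept=q6,q7,q9; q0-0->q1; q0-1->q2; q1-0->q3; q1-1->q4; q2-0->q3; q2-1->q5; q3-0->q6; q3-1->q7; q4-0->q8; q4-1->q9; q5-0->q6; q5-1->q9; q6-0->q6; q6-1->q7; q7-0->q8; q7-1->q9; q8-0->q8; q8-1->q8; q9-0->q6; q9-1->q9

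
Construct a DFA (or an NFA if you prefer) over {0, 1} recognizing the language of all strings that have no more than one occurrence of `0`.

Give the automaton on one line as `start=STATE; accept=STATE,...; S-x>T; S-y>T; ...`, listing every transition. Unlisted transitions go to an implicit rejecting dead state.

Count `0`s, saturating at 2: state s0 means no `0` yet, s1 means one `0` seen, s2 means more than one. Each `0` increments (capped at s2); other symbols loop. Accept from {s0, s1}.
3 states suffice.
        0   1  
>* s0   s1  s0 
 * s1   s2  s1 
   s2   s2  s2 
(> = start, * = accepting)

start=s0; accept=s0,s1; s0-0>s1; s0-1>s0; s1-0>s2; s1-1>s1; s2-0>s2; s2-1>s2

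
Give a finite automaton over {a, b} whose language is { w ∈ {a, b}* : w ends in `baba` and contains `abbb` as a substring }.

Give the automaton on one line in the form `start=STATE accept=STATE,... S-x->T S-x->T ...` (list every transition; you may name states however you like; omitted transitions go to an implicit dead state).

Handle the two conditions separately and then intersect. One (5 states) tracks how much of the suffix `baba` has currently been matched; the other (5 states) tracks whether and how much of `abbb` has been seen. Each combined state is a pair, one component from each; accept when both components accept. After merging equivalent states the machine shrinks.
With 9 states:
        a   b  
>  S0   S1  S0 
   S1   S1  S2 
   S2   S1  S3 
   S3   S1  S4 
   S4   S5  S4 
   S5   S6  S7 
   S6   S6  S4 
   S7   S8  S4 
 * S8   S6  S7 
(> = start, * = accepting)

start=S0 accept=S8 S0-a->S1 S0-b->S0 S1-a->S1 S1-b->S2 S2-a->S1 S2-b->S3 S3-a->S1 S3-b->S4 S4-a->S5 S4-b->S4 S5-a->S6 S5-b->S7 S6-a->S6 S6-b->S4 S7-a->S8 S7-b->S4 S8-a->S6 S8-b->S7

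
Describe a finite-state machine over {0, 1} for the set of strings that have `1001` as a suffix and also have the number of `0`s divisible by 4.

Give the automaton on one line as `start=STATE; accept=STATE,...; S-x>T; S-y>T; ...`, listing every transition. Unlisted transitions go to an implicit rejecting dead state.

start=S0; accept=S18; S0-0>S1; S0-1>S2; S1-0>S3; S1-1>S4; S2-0>S5; S2-1>S2; S3-0>S6; S3-1>S7; S4-0>S8; S4-1>S4; S5-0>S9; S5-1>S4; S6-0>S0; S6-1>S10; S7-0>S11; S7-1>S7; S8-0>S12; S8-1>S7; S9-0>S6; S9-1>S13; S10-0>S14; S10-1>S10; S11-0>S15; S11-1>S10; S12-0>S0; S12-1>S16; S13-0>S11; S13-1>S7; S14-0>S17; S14-1>S2; S15-0>S1; S15-1>S18; S16-0>S14; S16-1>S10; S17-0>S3; S17-1>S19; S18-0>S5; S18-1>S2; S19-0>S8; S19-1>S4

Handle the two conditions separately and then intersect. The first has 5 states tracking how much of the suffix `1001` has currently been matched; the second has 4 states tracking the count of `0`s modulo 4. A product state is a pair (one from each), accepting exactly when both do.
          0    1  
>  S0     S1   S2 
   S1     S3   S4 
   S2     S5   S2 
   S3     S6   S7 
   S4     S8   S4 
   S5     S9   S4 
   S6     S0  S10 
   S7    S11   S7 
   S8    S12   S7 
   S9     S6  S13 
   S10   S14  S10 
   S11   S15  S10 
   S12    S0  S16 
   S13   S11   S7 
   S14   S17   S2 
   S15    S1  S18 
   S16   S14  S10 
   S17    S3  S19 
 * S18    S5   S2 
   S19    S8   S4 
(> = start, * = accepting)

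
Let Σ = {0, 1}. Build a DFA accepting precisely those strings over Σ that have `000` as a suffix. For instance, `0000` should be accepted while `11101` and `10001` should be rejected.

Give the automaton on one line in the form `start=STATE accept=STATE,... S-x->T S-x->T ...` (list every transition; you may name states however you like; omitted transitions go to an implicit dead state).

start=A accept=D A-0->B A-1->A B-0->C B-1->A C-0->D C-1->A D-0->D D-1->A

Remember how much of `000` the current input suffix matches. State A means no match yet; B means the last symbol is `0`; C means the last 2 symbols are `00`; D means the last 3 symbols are `000`. Only D accepts. On a mismatch, fall back to the longest proper suffix that is still a prefix of `000`.
With 4 states:
       0  1 
>  A   B  A 
   B   C  A 
   C   D  A 
 * D   D  A 
(> = start, * = accepting)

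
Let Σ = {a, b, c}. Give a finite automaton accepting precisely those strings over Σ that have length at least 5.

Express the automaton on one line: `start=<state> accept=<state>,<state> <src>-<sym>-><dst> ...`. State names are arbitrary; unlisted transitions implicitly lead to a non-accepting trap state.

Count input length up to 6: every symbol moves from s0 toward s6, which means 'more than 5' and absorbs. Accept from {s5, s6}.
        a   b   c  
>  s0   s1  s1  s1 
   s1   s2  s2  s2 
   s2   s3  s3  s3 
   s3   s4  s4  s4 
   s4   s5  s5  s5 
 * s5   s6  s6  s6 
 * s6   s6  s6  s6 
(> = start, * = accepting)

start=s0 accept=s5,s6 s0-a->s1 s0-b->s1 s0-c->s1 s1-a->s2 s1-b->s2 s1-c->s2 s2-a->s3 s2-b->s3 s2-c->s3 s3-a->s4 s3-b->s4 s3-c->s4 s4-a->s5 s4-b->s5 s4-c->s5 s5-a->s6 s5-b->s6 s5-c->s6 s6-a->s6 s6-b->s6 s6-c->s6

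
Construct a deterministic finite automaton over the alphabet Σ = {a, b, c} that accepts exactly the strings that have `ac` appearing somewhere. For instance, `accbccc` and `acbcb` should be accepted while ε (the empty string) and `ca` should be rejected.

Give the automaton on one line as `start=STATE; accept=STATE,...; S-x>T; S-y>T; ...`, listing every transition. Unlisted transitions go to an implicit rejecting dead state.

start=s0; accept=s2; s0-a>s1; s0-b>s0; s0-c>s0; s1-a>s1; s1-b>s0; s1-c>s2; s2-a>s2; s2-b>s2; s2-c>s2

Track how much of `ac` has been matched so far: state s0 is no progress, s2 is the absorbing accept state reached once `ac` has occurred. Intermediate states record partial matches; on a mismatch, fall back to the longest reusable overlap.
A 3-state machine:
        a   b   c  
>  s0   s1  s0  s0 
   s1   s1  s0  s2 
 * s2   s2  s2  s2 
(> = start, * = accepting)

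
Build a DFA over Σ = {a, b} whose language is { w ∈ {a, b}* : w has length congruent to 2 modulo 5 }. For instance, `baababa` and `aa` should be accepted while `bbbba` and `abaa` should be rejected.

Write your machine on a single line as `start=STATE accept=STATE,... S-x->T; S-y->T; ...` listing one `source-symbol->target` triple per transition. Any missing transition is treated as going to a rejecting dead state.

start=q0; accept=q2; q0-a->q1; q0-b->q1; q1-a->q2; q1-b->q2; q2-a->q3; q2-b->q3; q3-a->q4; q3-b->q4; q4-a->q0; q4-b->q0

Count input length modulo 5: every symbol advances one step around the cycle q0 → q1 → q2 → q3 → q4 → q0. Accept at q2.
A 5-state machine:
        a   b  
>  q0   q1  q1 
   q1   q2  q2 
 * q2   q3  q3 
   q3   q4  q4 
   q4   q0  q0 
(> = start, * = accepting)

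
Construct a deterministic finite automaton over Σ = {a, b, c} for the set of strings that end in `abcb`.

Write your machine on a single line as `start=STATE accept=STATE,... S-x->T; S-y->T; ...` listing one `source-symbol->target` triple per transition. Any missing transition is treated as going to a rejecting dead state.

start=S0; accept=S4; S0-a->S1; S0-b->S0; S0-c->S0; S1-a->S1; S1-b->S2; S1-c->S0; S2-a->S1; S2-b->S0; S2-c->S3; S3-a->S1; S3-b->S4; S3-c->S0; S4-a->S1; S4-b->S0; S4-c->S0

Remember how much of `abcb` the current input suffix matches. State S0 means no match yet; S1 means the last symbol is `a`; S2 means the last 2 symbols are `ab`; S3 means the last 3 symbols are `abc`; S4 means the last 4 symbols are `abcb`. Only S4 accepts. On a mismatch, fall back to the longest proper suffix that is still a prefix of `abcb`.
5 states suffice.
        a   b   c  
>  S0   S1  S0  S0 
   S1   S1  S2  S0 
   S2   S1  S0  S3 
   S3   S1  S4  S0 
 * S4   S1  S0  S0 
(> = start, * = accepting)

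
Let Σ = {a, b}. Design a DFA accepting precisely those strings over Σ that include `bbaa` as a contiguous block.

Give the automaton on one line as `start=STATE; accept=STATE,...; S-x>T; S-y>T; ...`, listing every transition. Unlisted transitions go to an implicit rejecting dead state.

States q0..q3 record the length of the longest prefix of `bbaa` that matches the current input suffix. Reaching q4 means `bbaa` has been seen, and we stay there forever. Accept from q4.
A 5-state machine:
        a   b  
>  q0   q0  q1 
   q1   q0  q2 
   q2   q3  q2 
   q3   q4  q1 
 * q4   q4  q4 
(> = start, * = accepting)

start=q0; accept=q4; q0-a>q0; q0-b>q1; q1-a>q0; q1-b>q2; q2-a>q3; q2-b>q2; q3-a>q4; q3-b>q1; q4-a>q4; q4-b>q4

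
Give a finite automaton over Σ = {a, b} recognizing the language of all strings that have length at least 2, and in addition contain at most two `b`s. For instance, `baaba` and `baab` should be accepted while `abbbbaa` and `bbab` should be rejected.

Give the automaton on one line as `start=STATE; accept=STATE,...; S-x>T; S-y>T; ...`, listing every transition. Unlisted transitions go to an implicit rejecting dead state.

start=S0; accept=S3,S4,S5,S6,S7,S8; S0-a>S1; S0-b>S2; S1-a>S3; S1-b>S4; S2-a>S4; S2-b>S5; S3-a>S6; S3-b>S7; S4-a>S7; S4-b>S8; S5-a>S8; S5-b>S9; S6-a>S6; S6-b>S7; S7-a>S7; S7-b>S8; S8-a>S8; S8-b>S9; S9-a>S9; S9-b>S9

Handle the two conditions separately and then intersect. The first has 4 states tracking the input length, saturating at 3; the second has 4 states tracking the count of `b`s, saturating at 3. A product state is a pair (one from each), accepting exactly when both do.
        a   b  
>  S0   S1  S2 
   S1   S3  S4 
   S2   S4  S5 
 * S3   S6  S7 
 * S4   S7  S8 
 * S5   S8  S9 
 * S6   S6  S7 
 * S7   S7  S8 
 * S8   S8  S9 
   S9   S9  S9 
(> = start, * = accepting)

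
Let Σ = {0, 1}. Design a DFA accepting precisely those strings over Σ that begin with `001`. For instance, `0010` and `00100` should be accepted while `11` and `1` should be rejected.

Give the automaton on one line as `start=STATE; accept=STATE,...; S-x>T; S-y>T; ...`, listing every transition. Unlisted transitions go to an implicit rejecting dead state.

Walk along `001` while the input agrees: from A take `0` to B, and so on. Any deviation drops to the rejecting sink E. Once D is reached the prefix is confirmed and every continuation is accepted.
       0  1 
>  A   B  E 
   B   C  E 
   C   E  D 
 * D   D  D 
   E   E  E 
(> = start, * = accepting)

start=A; accept=D; A-0>B; A-1>E; B-0>C; B-1>E; C-0>E; C-1>D; D-0>D; D-1>D; E-0>E; E-1>E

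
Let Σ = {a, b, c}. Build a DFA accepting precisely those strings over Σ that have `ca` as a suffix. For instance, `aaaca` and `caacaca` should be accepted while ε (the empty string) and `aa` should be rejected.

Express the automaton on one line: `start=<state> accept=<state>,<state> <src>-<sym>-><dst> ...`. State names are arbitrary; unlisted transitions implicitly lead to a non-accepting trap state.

start=s0 accept=s2 s0-a->s0 s0-b->s0 s0-c->s1 s1-a->s2 s1-b->s0 s1-c->s1 s2-a->s0 s2-b->s0 s2-c->s1

Let each state record the length of the longest suffix of the input read so far that is also a prefix of `ca`. s1 means the last symbol is `c`; s2 means the last 2 symbols are `ca`. Accept only at s2, where the string currently ends in `ca`.
        a   b   c  
>  s0   s0  s0  s1 
   s1   s2  s0  s1 
 * s2   s0  s0  s1 
(> = start, * = accepting)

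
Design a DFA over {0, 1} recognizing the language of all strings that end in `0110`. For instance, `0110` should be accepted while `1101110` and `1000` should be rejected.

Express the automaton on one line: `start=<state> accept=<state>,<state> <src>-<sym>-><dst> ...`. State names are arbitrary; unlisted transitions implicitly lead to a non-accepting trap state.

start=A accept=E A-0->B A-1->A B-0->B B-1->C C-0->B C-1->D D-0->E D-1->A E-0->B E-1->C

Let each state record the length of the longest suffix of the input read so far that is also a prefix of `0110`. B means the last symbol is `0`; C means the last 2 symbols are `01`; D means the last 3 symbols are `011`; E means the last 4 symbols are `0110`. Accept only at E, where the string currently ends in `0110`.
A 5-state machine:
       0  1 
>  A   B  A 
   B   B  C 
   C   B  D 
   D   E  A 
 * E   B  C 
(> = start, * = accepting)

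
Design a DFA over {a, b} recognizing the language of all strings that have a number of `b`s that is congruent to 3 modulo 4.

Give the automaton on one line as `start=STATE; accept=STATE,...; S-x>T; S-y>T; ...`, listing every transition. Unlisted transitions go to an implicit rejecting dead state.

start=S0; accept=S3; S0-a>S0; S0-b>S1; S1-a>S1; S1-b>S2; S2-a>S2; S2-b>S3; S3-a>S3; S3-b>S0

The only thing that matters is how many `b`s have appeared, reduced mod 4. Use one state per residue: S0 for 0, …, S3 for 3. Reading `b` moves to the next residue; anything else stays put. S3 is accepting.
        a   b  
>  S0   S0  S1 
   S1   S1  S2 
   S2   S2  S3 
 * S3   S3  S0 
(> = start, * = accepting)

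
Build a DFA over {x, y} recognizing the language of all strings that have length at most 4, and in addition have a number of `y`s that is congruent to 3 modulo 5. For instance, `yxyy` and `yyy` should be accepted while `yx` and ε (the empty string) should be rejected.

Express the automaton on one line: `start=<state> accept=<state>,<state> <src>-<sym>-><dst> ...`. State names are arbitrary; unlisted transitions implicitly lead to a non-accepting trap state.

Build one automaton per condition and run them in lockstep. The first has 6 states tracking the input length, saturating at 5; the second has 5 states tracking the count of `y`s modulo 5. A product state is a pair (one from each), accepting exactly when both do. Minimizing collapses redundant product states.
A 9-state machine:
        x   y  
>  S0   S1  S2 
   S1   S3  S4 
   S2   S4  S5 
   S3   S3  S3 
   S4   S3  S6 
   S5   S6  S7 
   S6   S3  S8 
 * S7   S8  S3 
 * S8   S3  S3 
(> = start, * = accepting)

start=S0 accept=S7,S8 S0-x->S1 S0-y->S2 S1-x->S3 S1-y->S4 S2-x->S4 S2-y->S5 S3-x->S3 S3-y->S3 S4-x->S3 S4-y->S6 S5-x->S6 S5-y->S7 S6-x->S3 S6-y->S8 S7-x->S8 S7-y->S3 S8-x->S3 S8-y->S3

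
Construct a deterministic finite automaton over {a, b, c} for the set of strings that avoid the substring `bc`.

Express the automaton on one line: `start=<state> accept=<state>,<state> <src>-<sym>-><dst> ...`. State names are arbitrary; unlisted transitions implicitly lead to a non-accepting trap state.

This is the complement of 'contains `bc`'. Use the same substring-matching states — q0 through q2 holding how much of `bc` has just been matched — but flip the accepting set: everything except the trap q2 accepts.
A 3-state machine:
        a   b   c  
>* q0   q0  q1  q0 
 * q1   q0  q1  q2 
   q2   q2  q2  q2 
(> = start, * = accepting)

start=q0 accept=q0,q1 q0-a->q0 q0-b->q1 q0-c->q0 q1-a->q0 q1-b->q1 q1-c->q2 q2-a->q2 q2-b->q2 q2-c->q2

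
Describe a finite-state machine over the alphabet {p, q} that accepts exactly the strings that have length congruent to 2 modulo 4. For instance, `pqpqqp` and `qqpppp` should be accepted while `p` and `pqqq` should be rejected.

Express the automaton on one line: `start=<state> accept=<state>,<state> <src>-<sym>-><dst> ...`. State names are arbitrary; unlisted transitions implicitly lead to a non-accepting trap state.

start=s0 accept=s2 s0-p->s1 s0-q->s1 s1-p->s2 s1-q->s2 s2-p->s3 s2-q->s3 s3-p->s0 s3-q->s0

Only the length mod 4 matters, so use a 4-cycle: from any state, every input symbol moves to the next state, wrapping s3 back to s0. Mark s2 accepting.
A 4-state machine:
        p   q  
>  s0   s1  s1 
   s1   s2  s2 
 * s2   s3  s3 
   s3   s0  s0 
(> = start, * = accepting)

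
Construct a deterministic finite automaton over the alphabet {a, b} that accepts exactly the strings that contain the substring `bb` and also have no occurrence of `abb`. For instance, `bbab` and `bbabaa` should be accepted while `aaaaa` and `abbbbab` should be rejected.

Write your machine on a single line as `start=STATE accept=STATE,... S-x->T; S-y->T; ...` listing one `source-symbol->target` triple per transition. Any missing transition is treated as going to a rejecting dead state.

Build one automaton per condition and run them in lockstep. The first has 3 states tracking whether and how much of `bb` has been seen; the second has 4 states tracking partial matches of the forbidden pattern `abb`. A product state is a pair (one from each), accepting exactly when both do. After merging equivalent states the machine shrinks.
6 states suffice.
        a   b  
>  q0   q1  q2 
   q1   q1  q1 
   q2   q1  q3 
 * q3   q4  q3 
 * q4   q4  q5 
 * q5   q4  q1 
(> = start, * = accepting)

start=q0; accept=q3,q4,q5; q0-a->q1; q0-b->q2; q1-a->q1; q1-b->q1; q2-a->q1; q2-b->q3; q3-a->q4; q3-b->q3; q4-a->q4; q4-b->q5; q5-a->q4; q5-b->q1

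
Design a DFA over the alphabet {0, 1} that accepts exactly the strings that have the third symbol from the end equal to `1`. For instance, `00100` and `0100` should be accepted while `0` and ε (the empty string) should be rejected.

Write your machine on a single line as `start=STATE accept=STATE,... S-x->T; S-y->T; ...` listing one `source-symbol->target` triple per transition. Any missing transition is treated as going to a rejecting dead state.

start=S0; accept=S11,S12,S13,S14; S0-0->S1; S0-1->S2; S1-0->S3; S1-1->S4; S2-0->S5; S2-1->S6; S3-0->S7; S3-1->S8; S4-0->S9; S4-1->S10; S5-0->S11; S5-1->S12; S6-0->S13; S6-1->S14; S7-0->S7; S7-1->S8; S8-0->S9; S8-1->S10; S9-0->S11; S9-1->S12; S10-0->S13; S10-1->S14; S11-0->S7; S11-1->S8; S12-0->S9; S12-1->S10; S13-0->S11; S13-1->S12; S14-0->S13; S14-1->S14

A DFA must remember the last 3 symbols (since which symbol is third-to-last isn't known until the input ends). Use one state per possible window of the last ≤3 symbols; accept from those whose window starts with `1`.
With 15 states:
          0    1  
>  S0     S1   S2 
   S1     S3   S4 
   S2     S5   S6 
   S3     S7   S8 
   S4     S9  S10 
   S5    S11  S12 
   S6    S13  S14 
   S7     S7   S8 
   S8     S9  S10 
   S9    S11  S12 
   S10   S13  S14 
 * S11    S7   S8 
 * S12    S9  S10 
 * S13   S11  S12 
 * S14   S13  S14 
(> = start, * = accepting)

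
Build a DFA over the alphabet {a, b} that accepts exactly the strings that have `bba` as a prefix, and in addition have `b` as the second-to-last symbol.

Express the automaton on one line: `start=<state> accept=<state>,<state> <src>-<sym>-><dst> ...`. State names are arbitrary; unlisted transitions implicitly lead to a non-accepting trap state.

Run two small machines in parallel and take their product. The first has 5 states tracking whether the input so far still matches the prefix `bba`; the second has 7 states tracking the last 2 symbols read. A product state is a pair (one from each), accepting exactly when both do. Minimizing collapses redundant product states.
With 8 states:
        a   b  
>  q0   q1  q2 
   q1   q1  q1 
   q2   q1  q3 
   q3   q4  q1 
 * q4   q5  q6 
   q5   q5  q6 
   q6   q4  q7 
 * q7   q4  q7 
(> = start, * = accepting)

start=q0 accept=q4,q7 q0-a->q1 q0-b->q2 q1-a->q1 q1-b->q1 q2-a->q1 q2-b->q3 q3-a->q4 q3-b->q1 q4-a->q5 q4-b->q6 q5-a->q5 q5-b->q6 q6-a->q4 q6-b->q7 q7-a->q4 q7-b->q7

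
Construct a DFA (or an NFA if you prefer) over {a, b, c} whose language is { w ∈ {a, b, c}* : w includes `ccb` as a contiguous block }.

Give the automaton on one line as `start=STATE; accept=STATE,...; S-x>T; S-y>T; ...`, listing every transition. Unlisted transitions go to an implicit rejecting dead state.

Track how much of `ccb` has been matched so far: state q0 is no progress, q3 is the absorbing accept state reached once `ccb` has occurred. Intermediate states record partial matches; on a mismatch, fall back to the longest reusable overlap.
4 states suffice.
        a   b   c  
>  q0   q0  q0  q1 
   q1   q0  q0  q2 
   q2   q0  q3  q2 
 * q3   q3  q3  q3 
(> = start, * = accepting)

start=q0; accept=q3; q0-a>q0; q0-b>q0; q0-c>q1; q1-a>q0; q1-b>q0; q1-c>q2; q2-a>q0; q2-b>q3; q2-c>q2; q3-a>q3; q3-b>q3; q3-c>q3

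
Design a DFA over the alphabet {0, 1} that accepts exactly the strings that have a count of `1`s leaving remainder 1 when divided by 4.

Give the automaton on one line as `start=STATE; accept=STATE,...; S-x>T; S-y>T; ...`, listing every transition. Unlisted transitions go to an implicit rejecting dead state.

start=q0; accept=q1; q0-0>q0; q0-1>q1; q1-0>q1; q1-1>q2; q2-0>q2; q2-1>q3; q3-0>q3; q3-1>q0

Keep the running count of `1`s modulo 4: each `1` advances along the cycle q0 → q1 → q2 → q3 → q0 while other symbols loop. Accept at q1.
With 4 states:
        0   1  
>  q0   q0  q1 
 * q1   q1  q2 
   q2   q2  q3 
   q3   q3  q0 
(> = start, * = accepting)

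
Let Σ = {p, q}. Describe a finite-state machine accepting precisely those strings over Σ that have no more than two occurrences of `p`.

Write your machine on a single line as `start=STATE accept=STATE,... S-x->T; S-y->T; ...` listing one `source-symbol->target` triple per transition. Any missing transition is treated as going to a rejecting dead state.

start=s0; accept=s0,s1,s2; s0-p->s1; s0-q->s0; s1-p->s2; s1-q->s1; s2-p->s3; s2-q->s2; s3-p->s3; s3-q->s3

Only the number of `p`s matters, and only up to 3. Make a chain s0 → s1 → s2 → s3 advanced by each `p` (with s3 absorbing); every other symbol self-loops. The accepting set is {s0, s1, s2}.
4 states suffice.
        p   q  
>* s0   s1  s0 
 * s1   s2  s1 
 * s2   s3  s2 
   s3   s3  s3 
(> = start, * = accepting)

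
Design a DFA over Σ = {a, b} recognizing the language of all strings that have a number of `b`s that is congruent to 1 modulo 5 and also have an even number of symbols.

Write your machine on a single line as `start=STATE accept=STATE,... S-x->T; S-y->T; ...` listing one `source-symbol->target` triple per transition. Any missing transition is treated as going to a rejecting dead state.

Handle the two conditions separately and then intersect. The first has 5 states tracking the count of `b`s modulo 5; the second has 2 states tracking the input length modulo 2. A product state is a pair (one from each), accepting exactly when both do.
With 10 states:
        a   b  
>  s0   s1  s2 
   s1   s0  s3 
   s2   s3  s4 
 * s3   s2  s5 
   s4   s5  s6 
   s5   s4  s7 
   s6   s7  s8 
   s7   s6  s9 
   s8   s9  s1 
   s9   s8  s0 
(> = start, * = accepting)

start=s0; accept=s3; s0-a->s1; s0-b->s2; s1-a->s0; s1-b->s3; s2-a->s3; s2-b->s4; s3-a->s2; s3-b->s5; s4-a->s5; s4-b->s6; s5-a->s4; s5-b->s7; s6-a->s7; s6-b->s8; s7-a->s6; s7-b->s9; s8-a->s9; s8-b->s1; s9-a->s8; s9-b->s0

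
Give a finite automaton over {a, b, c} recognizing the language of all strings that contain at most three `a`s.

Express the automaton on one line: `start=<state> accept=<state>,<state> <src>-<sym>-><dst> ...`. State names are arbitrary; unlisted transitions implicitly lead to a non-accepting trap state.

start=S0 accept=S0,S1,S2,S3 S0-a->S1 S0-b->S0 S0-c->S0 S1-a->S2 S1-b->S1 S1-c->S1 S2-a->S3 S2-b->S2 S2-c->S2 S3-a->S4 S3-b->S3 S3-c->S3 S4-a->S4 S4-b->S4 S4-c->S4

Only the number of `a`s matters, and only up to 4. Make a chain S0 → S1 → S2 → S3 → S4 advanced by each `a` (with S4 absorbing); every other symbol self-loops. The accepting set is {S0, S1, S2, S3}.
With 5 states:
        a   b   c  
>* S0   S1  S0  S0 
 * S1   S2  S1  S1 
 * S2   S3  S2  S2 
 * S3   S4  S3  S3 
   S4   S4  S4  S4 
(> = start, * = accepting)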